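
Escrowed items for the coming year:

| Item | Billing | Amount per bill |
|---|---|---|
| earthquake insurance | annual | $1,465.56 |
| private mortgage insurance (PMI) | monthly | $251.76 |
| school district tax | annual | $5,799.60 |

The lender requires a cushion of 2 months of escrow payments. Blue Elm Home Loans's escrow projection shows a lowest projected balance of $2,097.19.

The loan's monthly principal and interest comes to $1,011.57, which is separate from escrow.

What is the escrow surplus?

$382.81

Earthquake insurance: $1,465.56
Private mortgage insurance (PMI): $251.76 × 12 = $3,021.12
School district tax: $5,799.60
Total per year = $10,286.28
Per month = $10,286.28 / 12 = $857.19
Cushion = 2 × $857.19 = $1,714.38
Excess over cushion: $2,097.19 − $1,714.38 = $382.81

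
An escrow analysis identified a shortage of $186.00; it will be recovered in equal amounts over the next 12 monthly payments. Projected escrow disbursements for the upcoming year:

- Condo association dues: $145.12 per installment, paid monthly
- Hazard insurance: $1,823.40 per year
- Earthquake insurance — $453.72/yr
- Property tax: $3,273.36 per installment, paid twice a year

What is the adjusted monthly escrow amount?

Condo association dues — $145.12 × 12 = $1,741.44 per year
Hazard insurance — $1,823.40 per year
Earthquake insurance — $453.72 per year
Property tax — $3,273.36 × 2 = $6,546.72 per year
Combined annual = $10,565.28
Per month = $10,565.28 / 12 = $880.44
Shortage spread = $186.00 / 12 = $15.50/mo
New monthly escrow = $880.44 + $15.50 = $895.94

$895.94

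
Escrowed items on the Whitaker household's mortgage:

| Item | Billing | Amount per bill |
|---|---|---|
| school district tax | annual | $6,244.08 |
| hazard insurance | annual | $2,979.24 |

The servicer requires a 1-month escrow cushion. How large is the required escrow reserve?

School district tax — $6,244.08/yr
Hazard insurance — $2,979.24/yr
Yearly total = $6,244.08 + $2,979.24 = $9,223.32
Monthly = $9,223.32 / 12 = $768.61
Required cushion = 1 × $768.61 = $768.61

$768.61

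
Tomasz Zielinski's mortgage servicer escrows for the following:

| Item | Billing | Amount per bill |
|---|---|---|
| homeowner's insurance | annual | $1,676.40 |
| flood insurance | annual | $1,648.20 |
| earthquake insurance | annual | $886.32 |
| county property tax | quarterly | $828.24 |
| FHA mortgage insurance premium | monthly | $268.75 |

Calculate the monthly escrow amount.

Homeowner's insurance: $1,676.40 per year
Flood insurance: $1,648.20 per year
Earthquake insurance: $886.32 per year
County property tax: $828.24 × 4 = $3,312.96 per year
FHA mortgage insurance premium: $268.75 × 12 = $3,225.00 per year
Annual escrow total = $10,748.88
Base monthly escrow = $10,748.88 / 12 = $895.74

$895.74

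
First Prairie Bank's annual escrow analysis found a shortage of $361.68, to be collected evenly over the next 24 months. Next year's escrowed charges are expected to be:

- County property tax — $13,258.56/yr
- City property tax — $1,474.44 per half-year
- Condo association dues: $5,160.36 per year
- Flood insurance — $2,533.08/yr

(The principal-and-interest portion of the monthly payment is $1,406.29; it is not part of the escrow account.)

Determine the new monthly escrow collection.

County property tax: $13,258.56
City property tax: $1,474.44 × 2 = $2,948.88
Condo association dues: $5,160.36
Flood insurance: $2,533.08
Annual escrow total = $23,900.88
Monthly escrow = $23,900.88 ÷ 12 = $1,991.74
Monthly shortage recovery: $361.68 / 24 = $15.07
Adjusted monthly = $1,991.74 + $15.07 = $2,006.81

$2,006.81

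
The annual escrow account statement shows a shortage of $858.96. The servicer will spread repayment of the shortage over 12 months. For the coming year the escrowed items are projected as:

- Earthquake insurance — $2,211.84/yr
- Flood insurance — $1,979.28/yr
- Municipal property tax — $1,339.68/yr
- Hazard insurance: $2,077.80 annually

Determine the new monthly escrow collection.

Earthquake insurance — $2,211.84 annually
Flood insurance — $1,979.28 annually
Municipal property tax — $1,339.68 annually
Hazard insurance — $2,077.80 annually
Yearly total = $2,211.84 + $1,979.28 + $1,339.68 + $2,077.80 = $7,608.60
Base monthly escrow = $7,608.60 ÷ 12 = $634.05
Shortage spread = $858.96 ÷ 12 = $71.58/mo
Adjusted monthly = $634.05 + $71.58 = $705.63

$705.63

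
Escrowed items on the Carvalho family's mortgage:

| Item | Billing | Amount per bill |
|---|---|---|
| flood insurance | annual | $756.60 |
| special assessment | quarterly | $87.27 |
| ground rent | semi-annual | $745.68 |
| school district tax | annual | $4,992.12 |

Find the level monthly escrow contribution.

$632.43

Flood insurance — $756.60 per year
Special assessment — $87.27 × 4 = $349.08 per year
Ground rent — $745.68 × 2 = $1,491.36 per year
School district tax — $4,992.12 per year
Yearly total = $756.60 + $349.08 + $1,491.36 + $4,992.12 = $7,589.16
Monthly escrow = $7,589.16 / 12 = $632.43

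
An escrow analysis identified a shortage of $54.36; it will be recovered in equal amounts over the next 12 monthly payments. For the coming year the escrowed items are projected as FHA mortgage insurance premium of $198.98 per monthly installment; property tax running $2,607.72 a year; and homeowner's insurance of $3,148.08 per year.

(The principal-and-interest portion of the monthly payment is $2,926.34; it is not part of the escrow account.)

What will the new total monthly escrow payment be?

FHA mortgage insurance premium — $198.98 × 12 = $2,387.76 per year
Property tax — $2,607.72 per year
Homeowner's insurance — $3,148.08 per year
Combined annual = $2,387.76 + $2,607.72 + $3,148.08 = $8,143.56
Per month = $8,143.56 ÷ 12 = $678.63
Shortage per month = $54.36 / 12 = $4.53
New monthly escrow = $678.63 + $4.53 = $683.16

$683.16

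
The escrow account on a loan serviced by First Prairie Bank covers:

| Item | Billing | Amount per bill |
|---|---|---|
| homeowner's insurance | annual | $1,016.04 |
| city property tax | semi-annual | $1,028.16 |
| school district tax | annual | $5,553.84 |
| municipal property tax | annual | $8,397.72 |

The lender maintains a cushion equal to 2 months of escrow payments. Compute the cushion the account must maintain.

Homeowner's insurance: $1,016.04 per year
City property tax: $1,028.16 × 2 = $2,056.32 per year
School district tax: $5,553.84 per year
Municipal property tax: $8,397.72 per year
Yearly total = $1,016.04 + $2,056.32 + $5,553.84 + $8,397.72 = $17,023.92
Base monthly escrow = $17,023.92 / 12 = $1,418.66
Reserve = 2 × $1,418.66 = $2,837.32

$2,837.32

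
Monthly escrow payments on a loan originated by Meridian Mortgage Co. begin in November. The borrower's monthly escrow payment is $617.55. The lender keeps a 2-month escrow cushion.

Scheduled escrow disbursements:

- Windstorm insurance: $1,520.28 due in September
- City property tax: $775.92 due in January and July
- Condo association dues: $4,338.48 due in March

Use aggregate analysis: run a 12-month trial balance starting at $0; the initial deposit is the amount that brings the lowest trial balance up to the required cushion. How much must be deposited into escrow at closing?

$3,261.75

Cushion = 2 × $617.55 = $1,235.10
Trial balance (start $0, +$617.55 each month, − disbursements):
  Nov: +$617.55 → $617.55
  Dec: +$617.55 → $1,235.10
  Jan: +$617.55 − $775.92 → $1,076.73
  Feb: +$617.55 → $1,694.28
  Mar: +$617.55 − $4,338.48 → -$2,026.65
  Apr: +$617.55 → -$1,409.10
  May: +$617.55 → -$791.55
  Jun: +$617.55 → -$174.00
  Jul: +$617.55 − $775.92 → -$332.37
  Aug: +$617.55 → $285.18
  Sep: +$617.55 − $1,520.28 → -$617.55
  Oct: +$617.55 → $0.00
Lowest trial balance = -$2,026.65 (Mar)
Initial deposit = cushion − low point = $1,235.10 − (-$2,026.65) = $3,261.75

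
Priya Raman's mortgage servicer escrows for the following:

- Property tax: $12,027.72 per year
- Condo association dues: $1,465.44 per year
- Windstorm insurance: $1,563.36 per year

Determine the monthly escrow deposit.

Property tax — $12,027.72 per year
Condo association dues — $1,465.44 per year
Windstorm insurance — $1,563.36 per year
Total per year = $12,027.72 + $1,465.44 + $1,563.36 = $15,056.52
Monthly escrow = $15,056.52 / 12 = $1,254.71

$1,254.71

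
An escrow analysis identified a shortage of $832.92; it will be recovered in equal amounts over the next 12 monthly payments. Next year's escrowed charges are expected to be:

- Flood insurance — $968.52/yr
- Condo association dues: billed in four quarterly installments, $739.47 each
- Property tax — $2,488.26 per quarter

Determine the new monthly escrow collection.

Flood insurance: $968.52 annually
Condo association dues: $739.47 × 4 = $2,957.88 annually
Property tax: $2,488.26 × 4 = $9,953.04 annually
Total per year = $13,879.44
Per month = $13,879.44 ÷ 12 = $1,156.62
Monthly shortage recovery: $832.92 / 12 = $69.41
New monthly escrow = $1,156.62 + $69.41 = $1,226.03

$1,226.03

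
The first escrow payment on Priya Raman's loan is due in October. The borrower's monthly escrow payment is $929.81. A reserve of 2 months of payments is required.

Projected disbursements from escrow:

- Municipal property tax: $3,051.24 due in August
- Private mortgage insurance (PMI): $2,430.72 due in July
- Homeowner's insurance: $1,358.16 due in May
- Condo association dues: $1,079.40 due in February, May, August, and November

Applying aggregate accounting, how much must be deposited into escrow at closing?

Cushion = 2 × $929.81 = $1,859.62
Trial balance (start $0, +$929.81 each month, − disbursements):
  Oct: +$929.81 → $929.81
  Nov: +$929.81 − $1,079.40 → $780.22
  Dec: +$929.81 → $1,710.03
  Jan: +$929.81 → $2,639.84
  Feb: +$929.81 − $1,079.40 → $2,490.25
  Mar: +$929.81 → $3,420.06
  Apr: +$929.81 → $4,349.87
  May: +$929.81 − $2,437.56 → $2,842.12
  Jun: +$929.81 → $3,771.93
  Jul: +$929.81 − $2,430.72 → $2,271.02
  Aug: +$929.81 − $4,130.64 → -$929.81
  Sep: +$929.81 → $0.00
Lowest trial balance = -$929.81 (Aug)
Initial deposit = cushion − low point = $1,859.62 − (-$929.81) = $2,789.43

$2,789.43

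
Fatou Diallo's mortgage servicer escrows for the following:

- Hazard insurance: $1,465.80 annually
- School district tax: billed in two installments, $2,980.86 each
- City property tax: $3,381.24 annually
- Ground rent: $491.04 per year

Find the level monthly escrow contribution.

Hazard insurance = $1,465.80 per year
School district tax = $2,980.86 × 2 = $5,961.72 per year
City property tax = $3,381.24 per year
Ground rent = $491.04 per year
Combined annual = $11,299.80
Monthly escrow = $11,299.80 ÷ 12 = $941.65

$941.65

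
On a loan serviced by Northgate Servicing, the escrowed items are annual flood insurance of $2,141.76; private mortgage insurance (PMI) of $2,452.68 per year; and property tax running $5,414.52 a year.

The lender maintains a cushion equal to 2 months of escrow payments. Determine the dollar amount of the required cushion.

$1,668.16

Flood insurance: $2,141.76 per year
Private mortgage insurance (PMI): $2,452.68 per year
Property tax: $5,414.52 per year
Combined annual = $2,141.76 + $2,452.68 + $5,414.52 = $10,008.96
Monthly escrow = $10,008.96 / 12 = $834.08
Cushion = 2 × $834.08 = $1,668.16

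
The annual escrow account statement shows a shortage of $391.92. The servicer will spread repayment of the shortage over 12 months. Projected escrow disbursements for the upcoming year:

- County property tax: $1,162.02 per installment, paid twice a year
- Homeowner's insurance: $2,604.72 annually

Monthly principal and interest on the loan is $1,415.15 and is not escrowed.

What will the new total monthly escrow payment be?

$443.39

County property tax: $1,162.02 × 2 = $2,324.04
Homeowner's insurance: $2,604.72
Annual escrow total = $2,324.04 + $2,604.72 = $4,928.76
Monthly = $4,928.76 ÷ 12 = $410.73
Shortage spread = $391.92 ÷ 12 = $32.66/mo
Adjusted monthly = $410.73 + $32.66 = $443.39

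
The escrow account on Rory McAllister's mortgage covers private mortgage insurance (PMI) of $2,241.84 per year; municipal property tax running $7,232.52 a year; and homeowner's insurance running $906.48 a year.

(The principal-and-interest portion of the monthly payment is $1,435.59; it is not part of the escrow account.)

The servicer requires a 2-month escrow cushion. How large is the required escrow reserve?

Private mortgage insurance (PMI) — $2,241.84
Municipal property tax — $7,232.52
Homeowner's insurance — $906.48
Total annual escrow = $2,241.84 + $7,232.52 + $906.48 = $10,380.84
Monthly escrow = $10,380.84 / 12 = $865.07
Required cushion = 2 × $865.07 = $1,730.14

$1,730.14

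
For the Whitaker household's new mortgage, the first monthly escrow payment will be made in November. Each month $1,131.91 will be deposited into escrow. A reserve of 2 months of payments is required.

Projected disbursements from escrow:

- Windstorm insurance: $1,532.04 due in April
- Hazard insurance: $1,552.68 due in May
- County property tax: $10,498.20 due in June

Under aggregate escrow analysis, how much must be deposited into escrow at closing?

$6,791.46

Cushion = 2 × $1,131.91 = $2,263.82
Trial balance (start $0, +$1,131.91 each month, − disbursements):
  Nov: +$1,131.91 → $1,131.91
  Dec: +$1,131.91 → $2,263.82
  Jan: +$1,131.91 → $3,395.73
  Feb: +$1,131.91 → $4,527.64
  Mar: +$1,131.91 → $5,659.55
  Apr: +$1,131.91 − $1,532.04 → $5,259.42
  May: +$1,131.91 − $1,552.68 → $4,838.65
  Jun: +$1,131.91 − $10,498.20 → -$4,527.64
  Jul: +$1,131.91 → -$3,395.73
  Aug: +$1,131.91 → -$2,263.82
  Sep: +$1,131.91 → -$1,131.91
  Oct: +$1,131.91 → $0.00
Lowest trial balance = -$4,527.64 (Jun)
Initial deposit = cushion − low point = $2,263.82 − (-$4,527.64) = $6,791.46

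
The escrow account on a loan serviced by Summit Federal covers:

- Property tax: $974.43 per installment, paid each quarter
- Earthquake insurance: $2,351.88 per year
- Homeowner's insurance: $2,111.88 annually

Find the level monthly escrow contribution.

Property tax = $974.43 × 4 = $3,897.72 annually
Earthquake insurance = $2,351.88 annually
Homeowner's insurance = $2,111.88 annually
Combined annual = $3,897.72 + $2,351.88 + $2,111.88 = $8,361.48
Monthly = $8,361.48 ÷ 12 = $696.79

$696.79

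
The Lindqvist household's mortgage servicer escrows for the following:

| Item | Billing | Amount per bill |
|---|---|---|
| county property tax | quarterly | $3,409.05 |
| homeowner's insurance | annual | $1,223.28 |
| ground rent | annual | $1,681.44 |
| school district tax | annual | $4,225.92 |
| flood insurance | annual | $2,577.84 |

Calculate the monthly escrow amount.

$1,945.39

County property tax: $3,409.05 × 4 = $13,636.20 annually
Homeowner's insurance: $1,223.28 annually
Ground rent: $1,681.44 annually
School district tax: $4,225.92 annually
Flood insurance: $2,577.84 annually
Combined annual = $13,636.20 + $1,223.28 + $1,681.44 + $4,225.92 + $2,577.84 = $23,344.68
Monthly escrow = $23,344.68 / 12 = $1,945.39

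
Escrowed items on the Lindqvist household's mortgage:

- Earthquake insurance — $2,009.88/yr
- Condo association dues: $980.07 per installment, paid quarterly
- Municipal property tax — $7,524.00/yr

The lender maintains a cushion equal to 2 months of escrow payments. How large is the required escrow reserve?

$2,242.36

Earthquake insurance = $2,009.88 annually
Condo association dues = $980.07 × 4 = $3,920.28 annually
Municipal property tax = $7,524.00 annually
Yearly total = $2,009.88 + $3,920.28 + $7,524.00 = $13,454.16
Per month = $13,454.16 / 12 = $1,121.18
Required cushion = 2 × $1,121.18 = $2,242.36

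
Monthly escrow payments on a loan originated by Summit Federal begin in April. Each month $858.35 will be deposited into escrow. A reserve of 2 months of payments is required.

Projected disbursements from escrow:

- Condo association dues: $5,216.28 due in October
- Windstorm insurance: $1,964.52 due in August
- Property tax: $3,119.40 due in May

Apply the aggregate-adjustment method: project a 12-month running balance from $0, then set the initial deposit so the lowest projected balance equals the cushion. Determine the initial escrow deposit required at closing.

$6,008.45

Cushion = 2 × $858.35 = $1,716.70
Trial balance (start $0, +$858.35 each month, − disbursements):
  Apr: +$858.35 → $858.35
  May: +$858.35 − $3,119.40 → -$1,402.70
  Jun: +$858.35 → -$544.35
  Jul: +$858.35 → $314.00
  Aug: +$858.35 − $1,964.52 → -$792.17
  Sep: +$858.35 → $66.18
  Oct: +$858.35 − $5,216.28 → -$4,291.75
  Nov: +$858.35 → -$3,433.40
  Dec: +$858.35 → -$2,575.05
  Jan: +$858.35 → -$1,716.70
  Feb: +$858.35 → -$858.35
  Mar: +$858.35 → $0.00
Lowest trial balance = -$4,291.75 (Oct)
Initial deposit = cushion − low point = $1,716.70 − (-$4,291.75) = $6,008.45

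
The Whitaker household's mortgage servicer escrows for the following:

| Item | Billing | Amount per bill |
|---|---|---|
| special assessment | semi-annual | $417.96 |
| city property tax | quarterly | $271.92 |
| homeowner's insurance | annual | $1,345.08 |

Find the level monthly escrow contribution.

Special assessment: $417.96 × 2 = $835.92 annually
City property tax: $271.92 × 4 = $1,087.68 annually
Homeowner's insurance: $1,345.08 annually
Total per year = $3,268.68
Per month = $3,268.68 / 12 = $272.39

$272.39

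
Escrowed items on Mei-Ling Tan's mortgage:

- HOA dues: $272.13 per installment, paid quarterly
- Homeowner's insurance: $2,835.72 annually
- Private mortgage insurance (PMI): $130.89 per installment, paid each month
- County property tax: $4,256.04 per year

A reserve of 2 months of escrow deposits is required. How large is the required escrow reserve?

HOA dues — $272.13 × 4 = $1,088.52
Homeowner's insurance — $2,835.72
Private mortgage insurance (PMI) — $130.89 × 12 = $1,570.68
County property tax — $4,256.04
Yearly total = $9,750.96
Base monthly escrow = $9,750.96 / 12 = $812.58
Required cushion = 2 × $812.58 = $1,625.16

$1,625.16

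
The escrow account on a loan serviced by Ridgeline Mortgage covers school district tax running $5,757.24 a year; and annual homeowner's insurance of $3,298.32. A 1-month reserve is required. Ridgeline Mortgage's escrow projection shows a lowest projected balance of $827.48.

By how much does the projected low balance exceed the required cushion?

$72.85

School district tax = $5,757.24
Homeowner's insurance = $3,298.32
Yearly total = $5,757.24 + $3,298.32 = $9,055.56
Base monthly escrow = $9,055.56 ÷ 12 = $754.63
Cushion = 1 × $754.63 = $754.63
Excess over cushion: $827.48 − $754.63 = $72.85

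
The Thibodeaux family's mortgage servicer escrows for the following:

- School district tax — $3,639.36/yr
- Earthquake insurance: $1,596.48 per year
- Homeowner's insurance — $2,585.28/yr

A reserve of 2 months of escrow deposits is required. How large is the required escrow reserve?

School district tax — $3,639.36 per year
Earthquake insurance — $1,596.48 per year
Homeowner's insurance — $2,585.28 per year
Total per year = $3,639.36 + $1,596.48 + $2,585.28 = $7,821.12
Per month = $7,821.12 / 12 = $651.76
Cushion = 2 × $651.76 = $1,303.52

$1,303.52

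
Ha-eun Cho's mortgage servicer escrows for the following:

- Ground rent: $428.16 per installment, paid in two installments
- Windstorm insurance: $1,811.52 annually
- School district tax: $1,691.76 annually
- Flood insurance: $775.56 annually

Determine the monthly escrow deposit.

Ground rent: $428.16 × 2 = $856.32/yr
Windstorm insurance: $1,811.52/yr
School district tax: $1,691.76/yr
Flood insurance: $775.56/yr
Combined annual = $856.32 + $1,811.52 + $1,691.76 + $775.56 = $5,135.16
Per month = $5,135.16 / 12 = $427.93

$427.93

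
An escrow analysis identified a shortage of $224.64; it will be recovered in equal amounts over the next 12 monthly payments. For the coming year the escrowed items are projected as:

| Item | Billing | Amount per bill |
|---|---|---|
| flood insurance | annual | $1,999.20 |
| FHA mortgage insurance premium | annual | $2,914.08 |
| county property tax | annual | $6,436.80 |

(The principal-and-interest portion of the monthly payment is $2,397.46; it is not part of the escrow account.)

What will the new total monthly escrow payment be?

Flood insurance: $1,999.20
FHA mortgage insurance premium: $2,914.08
County property tax: $6,436.80
Annual escrow total = $1,999.20 + $2,914.08 + $6,436.80 = $11,350.08
Per month = $11,350.08 ÷ 12 = $945.84
Monthly shortage recovery: $224.64 / 12 = $18.72
New monthly escrow = $945.84 + $18.72 = $964.56

$964.56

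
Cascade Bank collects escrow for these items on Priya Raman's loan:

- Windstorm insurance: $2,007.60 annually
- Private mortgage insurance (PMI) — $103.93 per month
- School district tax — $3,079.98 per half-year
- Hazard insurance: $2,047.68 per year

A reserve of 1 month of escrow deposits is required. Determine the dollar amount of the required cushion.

Windstorm insurance — $2,007.60 annually
Private mortgage insurance (PMI) — $103.93 × 12 = $1,247.16 annually
School district tax — $3,079.98 × 2 = $6,159.96 annually
Hazard insurance — $2,047.68 annually
Combined annual = $11,462.40
Per month = $11,462.40 / 12 = $955.20
Required cushion = 1 × $955.20 = $955.20

$955.20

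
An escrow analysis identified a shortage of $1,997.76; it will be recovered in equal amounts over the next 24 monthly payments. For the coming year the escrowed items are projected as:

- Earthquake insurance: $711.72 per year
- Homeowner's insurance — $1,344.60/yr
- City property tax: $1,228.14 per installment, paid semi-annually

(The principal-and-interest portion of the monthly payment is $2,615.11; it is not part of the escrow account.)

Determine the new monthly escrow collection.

$459.29

Earthquake insurance — $711.72
Homeowner's insurance — $1,344.60
City property tax — $1,228.14 × 2 = $2,456.28
Combined annual = $711.72 + $1,344.60 + $2,456.28 = $4,512.60
Monthly = $4,512.60 ÷ 12 = $376.05
Shortage spread = $1,997.76 / 24 = $83.24/mo
New monthly escrow = $376.05 + $83.24 = $459.29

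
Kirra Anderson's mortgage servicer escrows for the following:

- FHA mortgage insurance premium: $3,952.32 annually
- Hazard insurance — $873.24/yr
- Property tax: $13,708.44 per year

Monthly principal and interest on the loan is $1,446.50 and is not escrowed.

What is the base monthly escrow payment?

FHA mortgage insurance premium = $3,952.32 per year
Hazard insurance = $873.24 per year
Property tax = $13,708.44 per year
Total annual escrow = $3,952.32 + $873.24 + $13,708.44 = $18,534.00
Monthly = $18,534.00 ÷ 12 = $1,544.50

$1,544.50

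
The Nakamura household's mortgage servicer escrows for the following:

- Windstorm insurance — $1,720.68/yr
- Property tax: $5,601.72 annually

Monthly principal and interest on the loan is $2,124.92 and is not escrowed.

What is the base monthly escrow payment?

$610.20

Windstorm insurance = $1,720.68
Property tax = $5,601.72
Annual escrow total = $1,720.68 + $5,601.72 = $7,322.40
Monthly escrow = $7,322.40 / 12 = $610.20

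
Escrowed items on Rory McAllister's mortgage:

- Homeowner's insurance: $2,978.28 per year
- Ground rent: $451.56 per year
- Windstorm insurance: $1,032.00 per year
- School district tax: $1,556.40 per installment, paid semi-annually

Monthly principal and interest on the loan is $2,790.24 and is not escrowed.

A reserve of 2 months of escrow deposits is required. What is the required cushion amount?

$1,262.44

Homeowner's insurance — $2,978.28/yr
Ground rent — $451.56/yr
Windstorm insurance — $1,032.00/yr
School district tax — $1,556.40 × 2 = $3,112.80/yr
Combined annual = $2,978.28 + $451.56 + $1,032.00 + $3,112.80 = $7,574.64
Monthly escrow = $7,574.64 ÷ 12 = $631.22
Cushion = 2 × $631.22 = $1,262.44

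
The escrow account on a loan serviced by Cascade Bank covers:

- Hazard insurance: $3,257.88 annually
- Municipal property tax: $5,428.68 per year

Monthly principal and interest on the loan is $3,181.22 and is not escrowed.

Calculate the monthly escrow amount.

Hazard insurance = $3,257.88 per year
Municipal property tax = $5,428.68 per year
Yearly total = $8,686.56
Monthly = $8,686.56 ÷ 12 = $723.88

$723.88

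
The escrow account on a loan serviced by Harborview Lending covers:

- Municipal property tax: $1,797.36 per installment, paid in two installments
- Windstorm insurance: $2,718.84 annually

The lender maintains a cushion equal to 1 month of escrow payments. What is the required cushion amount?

Municipal property tax: $1,797.36 × 2 = $3,594.72 annually
Windstorm insurance: $2,718.84 annually
Total per year = $6,313.56
Per month = $6,313.56 / 12 = $526.13
Required cushion = 1 × $526.13 = $526.13

$526.13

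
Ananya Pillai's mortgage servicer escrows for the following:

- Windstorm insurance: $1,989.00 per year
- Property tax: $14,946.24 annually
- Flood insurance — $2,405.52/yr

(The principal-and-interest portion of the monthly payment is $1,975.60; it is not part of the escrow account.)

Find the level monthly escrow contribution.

Windstorm insurance = $1,989.00
Property tax = $14,946.24
Flood insurance = $2,405.52
Total per year = $19,340.76
Base monthly escrow = $19,340.76 / 12 = $1,611.73

$1,611.73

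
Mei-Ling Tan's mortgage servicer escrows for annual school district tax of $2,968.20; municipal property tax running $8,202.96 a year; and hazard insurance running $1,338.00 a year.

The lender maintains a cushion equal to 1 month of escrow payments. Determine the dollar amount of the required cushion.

School district tax — $2,968.20 per year
Municipal property tax — $8,202.96 per year
Hazard insurance — $1,338.00 per year
Total annual escrow = $2,968.20 + $8,202.96 + $1,338.00 = $12,509.16
Monthly = $12,509.16 ÷ 12 = $1,042.43
Reserve = 1 × $1,042.43 = $1,042.43

$1,042.43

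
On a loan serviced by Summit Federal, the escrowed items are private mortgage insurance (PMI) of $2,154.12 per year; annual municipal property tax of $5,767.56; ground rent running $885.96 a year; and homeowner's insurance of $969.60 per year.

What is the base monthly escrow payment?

$814.77

Private mortgage insurance (PMI) = $2,154.12 annually
Municipal property tax = $5,767.56 annually
Ground rent = $885.96 annually
Homeowner's insurance = $969.60 annually
Total annual escrow = $9,777.24
Per month = $9,777.24 / 12 = $814.77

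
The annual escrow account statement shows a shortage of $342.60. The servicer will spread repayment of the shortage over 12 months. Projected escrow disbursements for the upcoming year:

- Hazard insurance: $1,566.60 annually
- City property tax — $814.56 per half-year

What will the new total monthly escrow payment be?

Hazard insurance — $1,566.60 per year
City property tax — $814.56 × 2 = $1,629.12 per year
Yearly total = $1,566.60 + $1,629.12 = $3,195.72
Base monthly escrow = $3,195.72 / 12 = $266.31
Shortage spread = $342.60 / 12 = $28.55/mo
Adjusted monthly = $266.31 + $28.55 = $294.86

$294.86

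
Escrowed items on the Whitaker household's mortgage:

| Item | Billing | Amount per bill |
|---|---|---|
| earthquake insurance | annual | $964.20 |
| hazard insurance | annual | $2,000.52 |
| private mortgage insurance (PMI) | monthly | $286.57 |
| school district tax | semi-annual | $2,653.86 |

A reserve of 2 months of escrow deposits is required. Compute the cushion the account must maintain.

Earthquake insurance: $964.20 annually
Hazard insurance: $2,000.52 annually
Private mortgage insurance (PMI): $286.57 × 12 = $3,438.84 annually
School district tax: $2,653.86 × 2 = $5,307.72 annually
Combined annual = $11,711.28
Monthly = $11,711.28 / 12 = $975.94
Required cushion = 2 × $975.94 = $1,951.88

$1,951.88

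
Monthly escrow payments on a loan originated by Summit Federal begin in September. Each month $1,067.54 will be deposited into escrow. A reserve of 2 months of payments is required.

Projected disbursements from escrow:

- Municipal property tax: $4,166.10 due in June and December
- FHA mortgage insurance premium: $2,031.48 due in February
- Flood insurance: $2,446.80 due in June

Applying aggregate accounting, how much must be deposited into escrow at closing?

Cushion = 2 × $1,067.54 = $2,135.08
Trial balance (start $0, +$1,067.54 each month, − disbursements):
  Sep: +$1,067.54 → $1,067.54
  Oct: +$1,067.54 → $2,135.08
  Nov: +$1,067.54 → $3,202.62
  Dec: +$1,067.54 − $4,166.10 → $104.06
  Jan: +$1,067.54 → $1,171.60
  Feb: +$1,067.54 − $2,031.48 → $207.66
  Mar: +$1,067.54 → $1,275.20
  Apr: +$1,067.54 → $2,342.74
  May: +$1,067.54 → $3,410.28
  Jun: +$1,067.54 − $6,612.90 → -$2,135.08
  Jul: +$1,067.54 → -$1,067.54
  Aug: +$1,067.54 → $0.00
Lowest trial balance = -$2,135.08 (Jun)
Initial deposit = cushion − low point = $2,135.08 − (-$2,135.08) = $4,270.16

$4,270.16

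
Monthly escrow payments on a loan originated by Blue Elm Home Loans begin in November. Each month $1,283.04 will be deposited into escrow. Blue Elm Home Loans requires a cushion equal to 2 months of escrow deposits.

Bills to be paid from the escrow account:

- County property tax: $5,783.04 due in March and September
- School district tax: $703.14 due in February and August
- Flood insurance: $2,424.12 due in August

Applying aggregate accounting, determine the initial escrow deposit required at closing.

Cushion = 2 × $1,283.04 = $2,566.08
Trial balance (start $0, +$1,283.04 each month, − disbursements):
  Nov: +$1,283.04 → $1,283.04
  Dec: +$1,283.04 → $2,566.08
  Jan: +$1,283.04 → $3,849.12
  Feb: +$1,283.04 − $703.14 → $4,429.02
  Mar: +$1,283.04 − $5,783.04 → -$70.98
  Apr: +$1,283.04 → $1,212.06
  May: +$1,283.04 → $2,495.10
  Jun: +$1,283.04 → $3,778.14
  Jul: +$1,283.04 → $5,061.18
  Aug: +$1,283.04 − $3,127.26 → $3,216.96
  Sep: +$1,283.04 − $5,783.04 → -$1,283.04
  Oct: +$1,283.04 → $0.00
Lowest trial balance = -$1,283.04 (Sep)
Initial deposit = cushion − low point = $2,566.08 − (-$1,283.04) = $3,849.12

$3,849.12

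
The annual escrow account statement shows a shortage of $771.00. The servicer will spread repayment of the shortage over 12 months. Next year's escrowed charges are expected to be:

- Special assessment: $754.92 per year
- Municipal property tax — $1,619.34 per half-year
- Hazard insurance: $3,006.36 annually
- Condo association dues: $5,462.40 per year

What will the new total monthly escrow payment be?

Special assessment = $754.92/yr
Municipal property tax = $1,619.34 × 2 = $3,238.68/yr
Hazard insurance = $3,006.36/yr
Condo association dues = $5,462.40/yr
Combined annual = $12,462.36
Per month = $12,462.36 ÷ 12 = $1,038.53
Monthly shortage recovery: $771.00 / 12 = $64.25
Adjusted monthly = $1,038.53 + $64.25 = $1,102.78

$1,102.78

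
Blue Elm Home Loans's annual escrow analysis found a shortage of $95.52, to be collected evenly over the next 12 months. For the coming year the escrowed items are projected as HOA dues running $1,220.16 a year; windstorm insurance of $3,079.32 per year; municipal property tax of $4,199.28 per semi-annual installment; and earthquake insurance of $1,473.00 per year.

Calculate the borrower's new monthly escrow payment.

$1,188.88

HOA dues: $1,220.16 per year
Windstorm insurance: $3,079.32 per year
Municipal property tax: $4,199.28 × 2 = $8,398.56 per year
Earthquake insurance: $1,473.00 per year
Total per year = $1,220.16 + $3,079.32 + $8,398.56 + $1,473.00 = $14,171.04
Per month = $14,171.04 / 12 = $1,180.92
Monthly shortage recovery: $95.52 / 12 = $7.96
Adjusted monthly = $1,180.92 + $7.96 = $1,188.88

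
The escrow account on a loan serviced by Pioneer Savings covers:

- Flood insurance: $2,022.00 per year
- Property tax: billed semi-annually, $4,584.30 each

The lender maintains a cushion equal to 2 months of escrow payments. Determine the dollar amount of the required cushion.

Flood insurance = $2,022.00/yr
Property tax = $4,584.30 × 2 = $9,168.60/yr
Yearly total = $2,022.00 + $9,168.60 = $11,190.60
Monthly escrow = $11,190.60 / 12 = $932.55
Cushion = 2 × $932.55 = $1,865.10

$1,865.10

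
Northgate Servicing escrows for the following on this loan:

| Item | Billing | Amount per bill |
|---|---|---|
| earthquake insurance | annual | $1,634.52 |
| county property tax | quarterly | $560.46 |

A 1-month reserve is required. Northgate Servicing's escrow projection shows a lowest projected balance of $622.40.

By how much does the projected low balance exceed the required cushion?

Earthquake insurance = $1,634.52/yr
County property tax = $560.46 × 4 = $2,241.84/yr
Combined annual = $1,634.52 + $2,241.84 = $3,876.36
Monthly escrow = $3,876.36 / 12 = $323.03
Required reserve = 1 × $323.03 = $323.03
Surplus = $622.40 − $323.03 = $299.37

$299.37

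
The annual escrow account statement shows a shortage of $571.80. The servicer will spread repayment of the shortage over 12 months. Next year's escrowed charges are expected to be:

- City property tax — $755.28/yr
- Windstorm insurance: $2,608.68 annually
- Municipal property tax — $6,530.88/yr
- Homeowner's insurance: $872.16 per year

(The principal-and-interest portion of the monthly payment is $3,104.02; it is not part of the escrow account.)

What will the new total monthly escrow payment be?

$944.90

City property tax = $755.28 per year
Windstorm insurance = $2,608.68 per year
Municipal property tax = $6,530.88 per year
Homeowner's insurance = $872.16 per year
Total annual escrow = $755.28 + $2,608.68 + $6,530.88 + $872.16 = $10,767.00
Monthly escrow = $10,767.00 ÷ 12 = $897.25
Shortage per month = $571.80 / 12 = $47.65
New monthly escrow = $897.25 + $47.65 = $944.90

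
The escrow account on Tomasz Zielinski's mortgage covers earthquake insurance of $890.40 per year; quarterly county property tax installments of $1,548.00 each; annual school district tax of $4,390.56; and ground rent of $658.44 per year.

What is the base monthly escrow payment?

Earthquake insurance — $890.40
County property tax — $1,548.00 × 4 = $6,192.00
School district tax — $4,390.56
Ground rent — $658.44
Annual escrow total = $12,131.40
Per month = $12,131.40 ÷ 12 = $1,010.95

$1,010.95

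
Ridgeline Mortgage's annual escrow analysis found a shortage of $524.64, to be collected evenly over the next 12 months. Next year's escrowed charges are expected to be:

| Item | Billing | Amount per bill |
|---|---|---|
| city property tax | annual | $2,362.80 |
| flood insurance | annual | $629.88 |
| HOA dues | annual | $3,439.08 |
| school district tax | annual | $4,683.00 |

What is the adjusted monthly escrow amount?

City property tax: $2,362.80
Flood insurance: $629.88
HOA dues: $3,439.08
School district tax: $4,683.00
Annual escrow total = $2,362.80 + $629.88 + $3,439.08 + $4,683.00 = $11,114.76
Monthly = $11,114.76 ÷ 12 = $926.23
Monthly shortage recovery: $524.64 ÷ 12 = $43.72
Adjusted monthly = $926.23 + $43.72 = $969.95

$969.95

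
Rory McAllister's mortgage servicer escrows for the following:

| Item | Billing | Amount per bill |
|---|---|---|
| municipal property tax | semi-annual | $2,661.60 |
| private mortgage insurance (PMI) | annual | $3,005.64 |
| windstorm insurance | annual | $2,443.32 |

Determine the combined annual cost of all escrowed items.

Municipal property tax = $2,661.60 × 2 = $5,323.20/yr
Private mortgage insurance (PMI) = $3,005.64/yr
Windstorm insurance = $2,443.32/yr
Yearly total = $5,323.20 + $3,005.64 + $2,443.32 = $10,772.16

$10,772.16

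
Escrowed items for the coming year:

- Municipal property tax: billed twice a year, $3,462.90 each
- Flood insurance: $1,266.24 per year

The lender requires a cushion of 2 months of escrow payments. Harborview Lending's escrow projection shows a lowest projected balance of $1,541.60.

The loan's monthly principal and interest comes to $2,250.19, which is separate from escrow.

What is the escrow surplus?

Municipal property tax — $3,462.90 × 2 = $6,925.80/yr
Flood insurance — $1,266.24/yr
Total per year = $8,192.04
Base monthly escrow = $8,192.04 ÷ 12 = $682.67
Required reserve = 2 × $682.67 = $1,365.34
Surplus = $1,541.60 − $1,365.34 = $176.26

$176.26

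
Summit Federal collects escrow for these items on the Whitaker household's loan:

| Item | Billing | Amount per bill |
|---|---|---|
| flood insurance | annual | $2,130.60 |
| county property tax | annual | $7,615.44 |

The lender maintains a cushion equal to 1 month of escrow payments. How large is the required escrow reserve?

$812.17

Flood insurance — $2,130.60 annually
County property tax — $7,615.44 annually
Total annual escrow = $9,746.04
Per month = $9,746.04 ÷ 12 = $812.17
Cushion = 1 × $812.17 = $812.17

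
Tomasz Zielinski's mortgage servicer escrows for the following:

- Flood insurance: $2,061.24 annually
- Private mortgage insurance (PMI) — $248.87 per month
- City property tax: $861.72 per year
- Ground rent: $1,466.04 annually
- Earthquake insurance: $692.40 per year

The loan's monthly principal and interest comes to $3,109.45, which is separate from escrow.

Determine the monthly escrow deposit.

$672.32

Flood insurance = $2,061.24/yr
Private mortgage insurance (PMI) = $248.87 × 12 = $2,986.44/yr
City property tax = $861.72/yr
Ground rent = $1,466.04/yr
Earthquake insurance = $692.40/yr
Annual escrow total = $2,061.24 + $2,986.44 + $861.72 + $1,466.04 + $692.40 = $8,067.84
Monthly = $8,067.84 / 12 = $672.32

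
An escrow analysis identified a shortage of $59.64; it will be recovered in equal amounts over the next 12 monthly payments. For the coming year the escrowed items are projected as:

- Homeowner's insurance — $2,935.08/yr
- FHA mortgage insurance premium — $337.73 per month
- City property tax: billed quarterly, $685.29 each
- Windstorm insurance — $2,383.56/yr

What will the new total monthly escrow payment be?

Homeowner's insurance = $2,935.08 per year
FHA mortgage insurance premium = $337.73 × 12 = $4,052.76 per year
City property tax = $685.29 × 4 = $2,741.16 per year
Windstorm insurance = $2,383.56 per year
Total annual escrow = $2,935.08 + $4,052.76 + $2,741.16 + $2,383.56 = $12,112.56
Per month = $12,112.56 / 12 = $1,009.38
Shortage per month = $59.64 / 12 = $4.97
New monthly escrow = $1,009.38 + $4.97 = $1,014.35

$1,014.35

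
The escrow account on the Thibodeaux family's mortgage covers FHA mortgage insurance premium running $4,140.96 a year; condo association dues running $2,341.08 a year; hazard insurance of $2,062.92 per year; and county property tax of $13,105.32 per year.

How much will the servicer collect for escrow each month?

$1,804.19

FHA mortgage insurance premium: $4,140.96 per year
Condo association dues: $2,341.08 per year
Hazard insurance: $2,062.92 per year
County property tax: $13,105.32 per year
Total annual escrow = $4,140.96 + $2,341.08 + $2,062.92 + $13,105.32 = $21,650.28
Monthly escrow = $21,650.28 / 12 = $1,804.19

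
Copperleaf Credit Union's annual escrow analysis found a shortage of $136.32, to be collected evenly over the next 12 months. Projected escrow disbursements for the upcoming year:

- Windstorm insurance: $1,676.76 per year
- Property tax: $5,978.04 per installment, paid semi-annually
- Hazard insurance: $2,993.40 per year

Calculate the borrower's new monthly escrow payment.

Windstorm insurance: $1,676.76 annually
Property tax: $5,978.04 × 2 = $11,956.08 annually
Hazard insurance: $2,993.40 annually
Yearly total = $1,676.76 + $11,956.08 + $2,993.40 = $16,626.24
Monthly = $16,626.24 ÷ 12 = $1,385.52
Shortage spread = $136.32 / 12 = $11.36/mo
New monthly escrow = $1,385.52 + $11.36 = $1,396.88

$1,396.88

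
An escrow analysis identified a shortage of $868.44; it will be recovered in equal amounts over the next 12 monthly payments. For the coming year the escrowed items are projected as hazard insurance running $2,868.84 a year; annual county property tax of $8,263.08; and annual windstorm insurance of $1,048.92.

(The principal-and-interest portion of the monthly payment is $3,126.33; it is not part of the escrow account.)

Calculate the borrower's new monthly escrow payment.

$1,087.44

Hazard insurance = $2,868.84
County property tax = $8,263.08
Windstorm insurance = $1,048.92
Total per year = $12,180.84
Per month = $12,180.84 ÷ 12 = $1,015.07
Monthly shortage recovery: $868.44 / 12 = $72.37
New monthly escrow = $1,015.07 + $72.37 = $1,087.44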